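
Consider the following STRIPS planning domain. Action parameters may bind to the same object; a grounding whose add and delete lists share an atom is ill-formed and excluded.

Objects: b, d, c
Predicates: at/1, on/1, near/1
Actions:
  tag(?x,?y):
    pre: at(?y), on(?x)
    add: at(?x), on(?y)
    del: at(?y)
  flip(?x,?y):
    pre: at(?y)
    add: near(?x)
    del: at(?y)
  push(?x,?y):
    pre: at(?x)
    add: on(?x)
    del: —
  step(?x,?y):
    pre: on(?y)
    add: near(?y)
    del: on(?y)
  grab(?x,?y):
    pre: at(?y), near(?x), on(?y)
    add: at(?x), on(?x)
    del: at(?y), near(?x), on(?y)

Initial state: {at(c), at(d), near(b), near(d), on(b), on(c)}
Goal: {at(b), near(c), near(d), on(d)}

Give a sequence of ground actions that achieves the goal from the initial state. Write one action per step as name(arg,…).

tag(b,d); flip(c,c)

1. tag(b,d)  →  {at(b), at(c), near(b), near(d), on(b), on(c), on(d)}
2. flip(c,c)  →  {at(b), near(b), near(c), near(d), on(b), on(c), on(d)}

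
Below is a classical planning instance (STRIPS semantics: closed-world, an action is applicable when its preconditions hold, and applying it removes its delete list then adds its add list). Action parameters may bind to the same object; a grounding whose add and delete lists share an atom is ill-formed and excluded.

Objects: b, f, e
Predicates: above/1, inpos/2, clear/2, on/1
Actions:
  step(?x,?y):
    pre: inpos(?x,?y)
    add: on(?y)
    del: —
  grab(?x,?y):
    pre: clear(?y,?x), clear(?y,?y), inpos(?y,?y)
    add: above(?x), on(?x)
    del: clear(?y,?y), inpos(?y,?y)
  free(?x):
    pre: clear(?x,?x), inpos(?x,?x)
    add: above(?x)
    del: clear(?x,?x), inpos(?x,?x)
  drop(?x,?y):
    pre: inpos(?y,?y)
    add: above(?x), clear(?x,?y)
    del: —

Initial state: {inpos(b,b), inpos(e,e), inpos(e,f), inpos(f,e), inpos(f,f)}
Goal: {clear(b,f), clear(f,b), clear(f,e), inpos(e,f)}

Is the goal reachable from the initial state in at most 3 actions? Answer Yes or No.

1. drop(b,f)  →  {above(b), clear(b,f), inpos(b,b), inpos(e,e), inpos(e,f), inpos(f,e), inpos(f,f)}
2. drop(f,b)  →  {above(b), above(f), clear(b,f), clear(f,b), inpos(b,b), inpos(e,e), inpos(e,f), inpos(f,e), inpos(f,f)}
3. drop(f,e)  →  {above(b), above(f), clear(b,f), clear(f,b), clear(f,e), inpos(b,b), inpos(e,e), inpos(e,f), inpos(f,e), inpos(f,f)}
optimal plan length = 3; 3 ≤ 3

Yes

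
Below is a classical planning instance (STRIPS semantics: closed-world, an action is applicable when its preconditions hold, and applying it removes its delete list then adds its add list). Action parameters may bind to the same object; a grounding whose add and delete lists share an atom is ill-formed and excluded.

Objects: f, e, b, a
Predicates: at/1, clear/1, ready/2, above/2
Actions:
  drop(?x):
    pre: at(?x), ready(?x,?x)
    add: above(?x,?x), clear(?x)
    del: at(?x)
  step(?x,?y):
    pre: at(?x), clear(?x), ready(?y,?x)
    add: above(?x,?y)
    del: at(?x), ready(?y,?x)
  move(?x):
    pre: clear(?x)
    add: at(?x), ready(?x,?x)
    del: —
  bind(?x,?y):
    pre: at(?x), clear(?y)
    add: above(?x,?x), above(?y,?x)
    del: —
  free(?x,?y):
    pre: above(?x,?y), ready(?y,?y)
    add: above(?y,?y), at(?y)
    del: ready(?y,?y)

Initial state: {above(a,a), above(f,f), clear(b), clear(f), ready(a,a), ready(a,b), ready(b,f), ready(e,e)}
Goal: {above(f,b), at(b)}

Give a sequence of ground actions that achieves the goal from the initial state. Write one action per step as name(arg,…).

1. move(b)  →  {above(a,a), above(f,f), at(b), clear(b), clear(f), ready(a,a), ready(a,b), ready(b,b), ready(b,f), ready(e,e)}
2. bind(b,f)  →  {above(a,a), above(b,b), above(f,b), above(f,f), at(b), clear(b), clear(f), ready(a,a), ready(a,b), ready(b,b), ready(b,f), ready(e,e)}

move(b); bind(b,f)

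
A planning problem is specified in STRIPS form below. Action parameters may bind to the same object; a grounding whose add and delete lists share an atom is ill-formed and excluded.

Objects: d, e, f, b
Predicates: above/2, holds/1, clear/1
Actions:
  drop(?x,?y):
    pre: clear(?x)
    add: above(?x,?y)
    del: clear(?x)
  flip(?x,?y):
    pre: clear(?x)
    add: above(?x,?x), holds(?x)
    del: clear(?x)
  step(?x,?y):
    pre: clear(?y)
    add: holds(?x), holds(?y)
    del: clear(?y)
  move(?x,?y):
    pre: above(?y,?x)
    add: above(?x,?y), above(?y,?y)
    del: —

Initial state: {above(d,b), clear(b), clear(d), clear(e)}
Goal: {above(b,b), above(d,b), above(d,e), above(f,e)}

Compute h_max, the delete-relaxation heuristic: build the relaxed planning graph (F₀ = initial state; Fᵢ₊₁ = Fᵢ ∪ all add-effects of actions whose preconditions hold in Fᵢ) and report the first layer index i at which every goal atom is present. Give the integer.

2

F0 = init (4 atoms)
F1 = F0 ∪ {above(b,b), above(b,d), above(b,e), above(b,f), above(d,d), above(d,e), above(d,f), above(e,b), above(e,d), above(e,e), above(e,f), holds(b), holds(d), holds(e), holds(f)}  (19 atoms)
F2 = F1 ∪ {above(f,b), above(f,d), above(f,e)}  (22 atoms)
goal ⊆ F2  ⇒  h_max = 2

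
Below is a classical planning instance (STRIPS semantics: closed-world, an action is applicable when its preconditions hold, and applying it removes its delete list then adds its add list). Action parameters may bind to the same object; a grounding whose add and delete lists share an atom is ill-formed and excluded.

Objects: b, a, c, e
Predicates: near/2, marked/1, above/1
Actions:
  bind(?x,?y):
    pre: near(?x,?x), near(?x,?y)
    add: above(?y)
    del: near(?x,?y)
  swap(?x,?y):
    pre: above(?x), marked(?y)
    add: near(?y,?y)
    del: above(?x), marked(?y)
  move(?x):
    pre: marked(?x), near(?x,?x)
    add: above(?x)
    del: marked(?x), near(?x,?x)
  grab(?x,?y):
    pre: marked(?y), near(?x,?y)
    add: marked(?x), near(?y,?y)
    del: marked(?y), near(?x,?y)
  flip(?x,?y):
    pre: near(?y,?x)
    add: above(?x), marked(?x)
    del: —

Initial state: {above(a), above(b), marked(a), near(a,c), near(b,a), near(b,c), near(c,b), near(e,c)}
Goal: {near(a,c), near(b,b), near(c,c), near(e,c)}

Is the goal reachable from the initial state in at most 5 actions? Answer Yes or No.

1. grab(b,a)  →  {above(a), above(b), marked(b), near(a,a), near(a,c), near(b,c), near(c,b), near(e,c)}
2. grab(c,b)  →  {above(a), above(b), marked(c), near(a,a), near(a,c), near(b,b), near(b,c), near(e,c)}
3. swap(b,c)  →  {above(a), near(a,a), near(a,c), near(b,b), near(b,c), near(c,c), near(e,c)}
optimal plan length = 3; 3 ≤ 5

Yes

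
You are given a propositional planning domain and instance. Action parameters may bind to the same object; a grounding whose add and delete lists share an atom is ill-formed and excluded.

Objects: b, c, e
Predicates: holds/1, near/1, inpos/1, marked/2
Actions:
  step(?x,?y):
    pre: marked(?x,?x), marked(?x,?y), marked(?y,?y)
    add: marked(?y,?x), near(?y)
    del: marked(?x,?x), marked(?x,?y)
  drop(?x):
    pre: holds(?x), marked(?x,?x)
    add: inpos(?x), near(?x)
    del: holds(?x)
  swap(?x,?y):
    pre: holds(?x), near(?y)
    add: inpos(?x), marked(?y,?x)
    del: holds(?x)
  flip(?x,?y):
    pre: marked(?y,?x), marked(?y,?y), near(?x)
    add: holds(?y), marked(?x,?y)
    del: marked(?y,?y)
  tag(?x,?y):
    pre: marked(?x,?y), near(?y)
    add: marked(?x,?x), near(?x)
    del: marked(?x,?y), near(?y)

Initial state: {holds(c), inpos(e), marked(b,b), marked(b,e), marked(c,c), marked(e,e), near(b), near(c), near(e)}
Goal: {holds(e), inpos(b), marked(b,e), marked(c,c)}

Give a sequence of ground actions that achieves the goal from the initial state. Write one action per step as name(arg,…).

flip(e,b); swap(b,b); flip(b,e)

1. flip(e,b)  →  {holds(b), holds(c), inpos(e), marked(b,e), marked(c,c), marked(e,b), marked(e,e), near(b), near(c), near(e)}
2. swap(b,b)  →  {holds(c), inpos(b), inpos(e), marked(b,b), marked(b,e), marked(c,c), marked(e,b), marked(e,e), near(b), near(c), near(e)}
3. flip(b,e)  →  {holds(c), holds(e), inpos(b), inpos(e), marked(b,b), marked(b,e), marked(c,c), marked(e,b), near(b), near(c), near(e)}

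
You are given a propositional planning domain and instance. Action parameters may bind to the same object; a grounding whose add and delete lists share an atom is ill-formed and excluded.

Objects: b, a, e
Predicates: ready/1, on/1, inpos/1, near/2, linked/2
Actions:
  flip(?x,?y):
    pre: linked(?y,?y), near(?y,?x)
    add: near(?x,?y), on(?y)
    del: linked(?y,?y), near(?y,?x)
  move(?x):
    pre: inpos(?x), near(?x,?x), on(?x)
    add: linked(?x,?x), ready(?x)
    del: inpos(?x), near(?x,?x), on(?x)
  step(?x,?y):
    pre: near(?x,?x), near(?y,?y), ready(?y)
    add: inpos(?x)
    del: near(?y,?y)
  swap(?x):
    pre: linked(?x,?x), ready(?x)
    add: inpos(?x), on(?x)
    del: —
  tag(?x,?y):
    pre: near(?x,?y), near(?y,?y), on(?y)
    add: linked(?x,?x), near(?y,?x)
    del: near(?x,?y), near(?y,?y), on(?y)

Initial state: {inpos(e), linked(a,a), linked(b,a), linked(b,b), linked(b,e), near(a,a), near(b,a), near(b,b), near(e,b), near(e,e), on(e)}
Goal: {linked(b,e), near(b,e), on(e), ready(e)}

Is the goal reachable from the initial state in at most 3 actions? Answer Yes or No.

1. move(e)  →  {linked(a,a), linked(b,a), linked(b,b), linked(b,e), linked(e,e), near(a,a), near(b,a), near(b,b), near(e,b), ready(e)}
2. flip(b,e)  →  {linked(a,a), linked(b,a), linked(b,b), linked(b,e), near(a,a), near(b,a), near(b,b), near(b,e), on(e), ready(e)}
optimal plan length = 2; 2 ≤ 3

Yes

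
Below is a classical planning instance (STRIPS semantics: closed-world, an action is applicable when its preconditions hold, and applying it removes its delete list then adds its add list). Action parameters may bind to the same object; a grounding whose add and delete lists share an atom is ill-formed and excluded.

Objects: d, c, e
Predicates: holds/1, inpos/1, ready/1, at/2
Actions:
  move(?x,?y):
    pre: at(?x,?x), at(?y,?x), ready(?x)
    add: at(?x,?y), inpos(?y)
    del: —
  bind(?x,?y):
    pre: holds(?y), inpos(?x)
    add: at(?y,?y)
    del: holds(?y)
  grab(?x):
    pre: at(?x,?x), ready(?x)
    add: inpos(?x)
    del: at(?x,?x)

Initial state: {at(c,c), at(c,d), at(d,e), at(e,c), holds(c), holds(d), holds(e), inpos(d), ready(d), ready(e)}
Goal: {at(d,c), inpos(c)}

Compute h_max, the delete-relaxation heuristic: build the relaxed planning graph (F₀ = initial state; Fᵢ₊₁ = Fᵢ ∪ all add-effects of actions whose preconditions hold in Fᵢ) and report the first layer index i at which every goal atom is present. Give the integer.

F0 = init (10 atoms)
F1 = F0 ∪ {at(d,d), at(e,e)}  (12 atoms)
F2 = F1 ∪ {at(d,c), at(e,d), inpos(c), inpos(e)}  (16 atoms)
goal ⊆ F2  ⇒  h_max = 2

2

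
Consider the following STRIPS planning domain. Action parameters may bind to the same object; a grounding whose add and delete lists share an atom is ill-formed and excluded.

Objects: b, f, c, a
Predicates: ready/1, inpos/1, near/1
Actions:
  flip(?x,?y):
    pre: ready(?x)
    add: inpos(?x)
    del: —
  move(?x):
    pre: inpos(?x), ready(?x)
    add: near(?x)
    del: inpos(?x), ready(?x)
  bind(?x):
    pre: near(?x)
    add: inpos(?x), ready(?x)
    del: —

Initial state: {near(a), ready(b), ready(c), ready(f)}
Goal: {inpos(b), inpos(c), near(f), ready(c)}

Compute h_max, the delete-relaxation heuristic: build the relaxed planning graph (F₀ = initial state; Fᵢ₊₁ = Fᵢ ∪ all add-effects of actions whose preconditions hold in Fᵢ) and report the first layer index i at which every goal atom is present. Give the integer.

F0 = init (4 atoms)
F1 = F0 ∪ {inpos(a), inpos(b), inpos(c), inpos(f), ready(a)}  (9 atoms)
F2 = F1 ∪ {near(b), near(c), near(f)}  (12 atoms)
goal ⊆ F2  ⇒  h_max = 2

2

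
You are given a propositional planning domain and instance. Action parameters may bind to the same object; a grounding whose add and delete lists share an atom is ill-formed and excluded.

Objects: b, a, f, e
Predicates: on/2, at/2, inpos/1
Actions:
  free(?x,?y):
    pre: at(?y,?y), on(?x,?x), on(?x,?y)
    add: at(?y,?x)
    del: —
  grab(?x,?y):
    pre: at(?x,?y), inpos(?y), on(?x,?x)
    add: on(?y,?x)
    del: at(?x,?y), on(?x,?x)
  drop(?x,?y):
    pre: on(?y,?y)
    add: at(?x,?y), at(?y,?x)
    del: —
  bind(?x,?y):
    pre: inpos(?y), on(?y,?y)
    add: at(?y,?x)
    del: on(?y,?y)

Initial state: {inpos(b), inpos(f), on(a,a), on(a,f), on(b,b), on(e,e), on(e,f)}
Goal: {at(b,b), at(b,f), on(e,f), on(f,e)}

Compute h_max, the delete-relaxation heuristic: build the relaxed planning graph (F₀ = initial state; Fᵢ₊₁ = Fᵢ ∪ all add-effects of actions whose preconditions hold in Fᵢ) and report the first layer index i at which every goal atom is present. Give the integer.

F0 = init (7 atoms)
F1 = F0 ∪ {at(a,a), at(a,b), at(a,e), at(a,f), at(b,a), at(b,b), at(b,e), at(b,f), at(e,a), at(e,b), at(e,e), at(e,f), at(f,a), at(f,b), at(f,e)}  (22 atoms)
F2 = F1 ∪ {on(b,a), on(b,e), on(f,a), on(f,b), on(f,e)}  (27 atoms)
goal ⊆ F2  ⇒  h_max = 2

2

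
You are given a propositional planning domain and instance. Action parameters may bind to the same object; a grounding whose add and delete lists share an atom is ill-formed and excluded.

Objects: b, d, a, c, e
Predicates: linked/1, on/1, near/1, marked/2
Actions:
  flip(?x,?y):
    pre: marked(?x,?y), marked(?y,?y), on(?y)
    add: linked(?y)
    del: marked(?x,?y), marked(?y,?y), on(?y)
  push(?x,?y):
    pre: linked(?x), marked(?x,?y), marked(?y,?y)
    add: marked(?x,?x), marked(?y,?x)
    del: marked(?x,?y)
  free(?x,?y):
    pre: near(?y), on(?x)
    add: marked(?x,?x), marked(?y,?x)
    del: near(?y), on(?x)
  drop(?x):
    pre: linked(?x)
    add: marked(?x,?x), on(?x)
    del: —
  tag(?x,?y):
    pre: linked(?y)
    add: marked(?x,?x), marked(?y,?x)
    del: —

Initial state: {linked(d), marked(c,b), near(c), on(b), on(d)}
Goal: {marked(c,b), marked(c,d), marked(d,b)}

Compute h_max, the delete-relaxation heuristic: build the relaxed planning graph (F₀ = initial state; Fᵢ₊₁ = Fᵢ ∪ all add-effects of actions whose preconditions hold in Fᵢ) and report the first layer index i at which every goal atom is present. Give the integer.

1

F0 = init (5 atoms)
F1 = F0 ∪ {marked(a,a), marked(b,b), marked(c,c), marked(c,d), marked(d,a), marked(d,b), marked(d,c), marked(d,d), marked(d,e), marked(e,e)}  (15 atoms)
goal ⊆ F1  ⇒  h_max = 1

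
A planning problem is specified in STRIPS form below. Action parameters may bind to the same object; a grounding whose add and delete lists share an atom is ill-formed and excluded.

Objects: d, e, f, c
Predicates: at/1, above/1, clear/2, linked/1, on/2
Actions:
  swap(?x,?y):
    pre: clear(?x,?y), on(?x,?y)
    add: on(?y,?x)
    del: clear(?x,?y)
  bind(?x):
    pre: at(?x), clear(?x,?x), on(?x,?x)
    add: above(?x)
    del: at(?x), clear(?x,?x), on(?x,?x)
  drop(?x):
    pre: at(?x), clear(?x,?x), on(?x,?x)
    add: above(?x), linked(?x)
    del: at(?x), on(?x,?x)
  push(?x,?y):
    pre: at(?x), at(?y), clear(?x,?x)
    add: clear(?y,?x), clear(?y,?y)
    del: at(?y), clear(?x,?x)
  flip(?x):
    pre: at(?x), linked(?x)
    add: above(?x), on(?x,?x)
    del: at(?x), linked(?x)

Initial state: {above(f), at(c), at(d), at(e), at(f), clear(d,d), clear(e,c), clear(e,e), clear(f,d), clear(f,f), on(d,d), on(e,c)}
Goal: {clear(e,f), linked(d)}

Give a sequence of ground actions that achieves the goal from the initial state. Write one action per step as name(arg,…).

1. drop(d)  →  {above(d), above(f), at(c), at(e), at(f), clear(d,d), clear(e,c), clear(e,e), clear(f,d), clear(f,f), linked(d), on(e,c)}
2. push(f,e)  →  {above(d), above(f), at(c), at(f), clear(d,d), clear(e,c), clear(e,e), clear(e,f), clear(f,d), linked(d), on(e,c)}

drop(d); push(f,e)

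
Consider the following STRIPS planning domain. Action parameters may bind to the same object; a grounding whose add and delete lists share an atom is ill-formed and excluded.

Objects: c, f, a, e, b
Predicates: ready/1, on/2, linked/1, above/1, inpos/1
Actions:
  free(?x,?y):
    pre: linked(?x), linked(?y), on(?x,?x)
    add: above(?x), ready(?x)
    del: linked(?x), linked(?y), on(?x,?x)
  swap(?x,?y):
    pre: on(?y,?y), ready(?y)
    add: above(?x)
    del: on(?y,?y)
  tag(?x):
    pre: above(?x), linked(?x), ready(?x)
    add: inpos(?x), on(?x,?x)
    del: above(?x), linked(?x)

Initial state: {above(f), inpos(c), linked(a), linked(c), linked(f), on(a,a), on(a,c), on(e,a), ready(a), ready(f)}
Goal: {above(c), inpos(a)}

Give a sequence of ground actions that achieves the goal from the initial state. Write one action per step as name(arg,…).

swap(a,a); tag(a); swap(c,a)

1. swap(a,a)  →  {above(a), above(f), inpos(c), linked(a), linked(c), linked(f), on(a,c), on(e,a), ready(a), ready(f)}
2. tag(a)  →  {above(f), inpos(a), inpos(c), linked(c), linked(f), on(a,a), on(a,c), on(e,a), ready(a), ready(f)}
3. swap(c,a)  →  {above(c), above(f), inpos(a), inpos(c), linked(c), linked(f), on(a,c), on(e,a), ready(a), ready(f)}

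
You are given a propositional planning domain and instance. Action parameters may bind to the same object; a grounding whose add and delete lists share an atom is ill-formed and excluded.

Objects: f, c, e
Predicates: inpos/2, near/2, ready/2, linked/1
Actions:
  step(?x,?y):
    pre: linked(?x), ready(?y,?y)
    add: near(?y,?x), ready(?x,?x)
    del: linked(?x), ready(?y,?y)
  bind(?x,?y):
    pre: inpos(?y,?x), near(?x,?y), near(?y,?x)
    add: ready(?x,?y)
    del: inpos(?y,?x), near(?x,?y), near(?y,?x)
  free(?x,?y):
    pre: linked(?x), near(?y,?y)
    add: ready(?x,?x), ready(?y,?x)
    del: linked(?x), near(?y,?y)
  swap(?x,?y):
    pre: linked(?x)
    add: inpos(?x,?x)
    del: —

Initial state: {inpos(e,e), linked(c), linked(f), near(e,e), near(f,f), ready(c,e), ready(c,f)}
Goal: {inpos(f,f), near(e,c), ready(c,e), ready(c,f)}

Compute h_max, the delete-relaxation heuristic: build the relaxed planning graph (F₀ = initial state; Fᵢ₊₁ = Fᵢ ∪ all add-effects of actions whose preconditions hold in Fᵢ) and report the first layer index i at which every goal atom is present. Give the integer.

2

F0 = init (7 atoms)
F1 = F0 ∪ {inpos(c,c), inpos(f,f), ready(c,c), ready(e,c), ready(e,e), ready(e,f), ready(f,c), ready(f,f)}  (15 atoms)
F2 = F1 ∪ {near(c,f), near(e,c), near(e,f), near(f,c)}  (19 atoms)
goal ⊆ F2  ⇒  h_max = 2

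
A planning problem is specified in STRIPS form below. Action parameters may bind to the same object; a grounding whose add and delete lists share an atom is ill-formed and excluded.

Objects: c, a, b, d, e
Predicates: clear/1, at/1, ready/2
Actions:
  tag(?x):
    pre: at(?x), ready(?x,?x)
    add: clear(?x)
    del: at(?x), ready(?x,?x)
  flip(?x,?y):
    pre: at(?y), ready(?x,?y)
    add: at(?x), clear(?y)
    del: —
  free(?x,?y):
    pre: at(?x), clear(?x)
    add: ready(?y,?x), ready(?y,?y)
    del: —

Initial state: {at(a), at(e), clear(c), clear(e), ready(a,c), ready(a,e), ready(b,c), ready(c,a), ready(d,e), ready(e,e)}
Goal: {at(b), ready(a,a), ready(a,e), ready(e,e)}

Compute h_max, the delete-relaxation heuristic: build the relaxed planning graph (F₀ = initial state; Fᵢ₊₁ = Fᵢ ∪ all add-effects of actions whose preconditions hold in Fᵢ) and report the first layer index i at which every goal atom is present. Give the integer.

F0 = init (10 atoms)
F1 = F0 ∪ {at(c), at(d), clear(a), ready(a,a), ready(b,b), ready(b,e), ready(c,c), ready(c,e), ready(d,d)}  (19 atoms)
F2 = F1 ∪ {at(b), clear(d), ready(b,a), ready(d,a), ready(d,c), ready(e,a), ready(e,c)}  (26 atoms)
goal ⊆ F2  ⇒  h_max = 2

2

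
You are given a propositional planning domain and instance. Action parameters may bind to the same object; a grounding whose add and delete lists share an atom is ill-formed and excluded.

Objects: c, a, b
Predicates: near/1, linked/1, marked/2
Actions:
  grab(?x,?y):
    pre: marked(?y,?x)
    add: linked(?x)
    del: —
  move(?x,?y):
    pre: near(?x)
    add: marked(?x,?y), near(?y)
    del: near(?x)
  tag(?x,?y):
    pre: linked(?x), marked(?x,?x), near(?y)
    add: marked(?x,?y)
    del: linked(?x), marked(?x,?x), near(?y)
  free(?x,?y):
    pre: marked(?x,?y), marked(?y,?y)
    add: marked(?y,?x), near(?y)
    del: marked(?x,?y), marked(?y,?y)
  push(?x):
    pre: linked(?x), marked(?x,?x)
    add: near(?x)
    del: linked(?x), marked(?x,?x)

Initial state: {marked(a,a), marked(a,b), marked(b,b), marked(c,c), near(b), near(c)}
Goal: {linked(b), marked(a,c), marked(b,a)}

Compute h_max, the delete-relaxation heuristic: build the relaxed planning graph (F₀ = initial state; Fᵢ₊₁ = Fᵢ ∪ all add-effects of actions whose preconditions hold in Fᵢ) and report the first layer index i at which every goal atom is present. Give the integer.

F0 = init (6 atoms)
F1 = F0 ∪ {linked(a), linked(b), linked(c), marked(b,a), marked(b,c), marked(c,a), marked(c,b), near(a)}  (14 atoms)
F2 = F1 ∪ {marked(a,c)}  (15 atoms)
goal ⊆ F2  ⇒  h_max = 2

2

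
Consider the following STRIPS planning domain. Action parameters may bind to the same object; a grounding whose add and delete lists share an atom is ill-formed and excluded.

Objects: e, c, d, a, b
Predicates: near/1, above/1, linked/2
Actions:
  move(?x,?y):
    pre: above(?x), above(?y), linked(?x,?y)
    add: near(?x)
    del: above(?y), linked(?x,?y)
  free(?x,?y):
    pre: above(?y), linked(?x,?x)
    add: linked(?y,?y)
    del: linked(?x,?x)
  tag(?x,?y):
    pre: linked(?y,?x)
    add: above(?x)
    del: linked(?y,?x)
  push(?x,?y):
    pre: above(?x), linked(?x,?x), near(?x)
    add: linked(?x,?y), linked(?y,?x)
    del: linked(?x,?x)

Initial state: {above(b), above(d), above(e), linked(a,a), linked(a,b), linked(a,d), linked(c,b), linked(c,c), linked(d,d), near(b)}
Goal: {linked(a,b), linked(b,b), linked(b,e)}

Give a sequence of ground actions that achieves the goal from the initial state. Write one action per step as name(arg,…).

free(c,b); push(b,e); free(d,b)

1. free(c,b)  →  {above(b), above(d), above(e), linked(a,a), linked(a,b), linked(a,d), linked(b,b), linked(c,b), linked(d,d), near(b)}
2. push(b,e)  →  {above(b), above(d), above(e), linked(a,a), linked(a,b), linked(a,d), linked(b,e), linked(c,b), linked(d,d), linked(e,b), near(b)}
3. free(d,b)  →  {above(b), above(d), above(e), linked(a,a), linked(a,b), linked(a,d), linked(b,b), linked(b,e), linked(c,b), linked(e,b), near(b)}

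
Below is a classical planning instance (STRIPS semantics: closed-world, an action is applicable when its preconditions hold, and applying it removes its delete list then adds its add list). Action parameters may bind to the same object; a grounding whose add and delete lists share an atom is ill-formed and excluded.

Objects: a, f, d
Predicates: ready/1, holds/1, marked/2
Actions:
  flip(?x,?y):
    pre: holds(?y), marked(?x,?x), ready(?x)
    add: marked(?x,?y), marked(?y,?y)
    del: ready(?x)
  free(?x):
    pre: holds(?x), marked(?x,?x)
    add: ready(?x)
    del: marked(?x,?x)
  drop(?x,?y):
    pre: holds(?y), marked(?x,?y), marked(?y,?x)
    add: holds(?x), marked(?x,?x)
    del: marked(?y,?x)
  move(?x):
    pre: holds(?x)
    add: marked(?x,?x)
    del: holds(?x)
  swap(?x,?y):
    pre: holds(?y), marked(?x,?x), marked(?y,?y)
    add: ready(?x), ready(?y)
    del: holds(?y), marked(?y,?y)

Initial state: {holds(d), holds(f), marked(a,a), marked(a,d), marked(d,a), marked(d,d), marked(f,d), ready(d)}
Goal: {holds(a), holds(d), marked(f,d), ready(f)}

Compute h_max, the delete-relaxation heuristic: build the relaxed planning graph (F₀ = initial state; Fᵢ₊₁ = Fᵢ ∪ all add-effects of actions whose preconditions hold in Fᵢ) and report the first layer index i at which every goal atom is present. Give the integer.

2

F0 = init (8 atoms)
F1 = F0 ∪ {holds(a), marked(d,f), marked(f,f), ready(a)}  (12 atoms)
F2 = F1 ∪ {marked(a,f), ready(f)}  (14 atoms)
goal ⊆ F2  ⇒  h_max = 2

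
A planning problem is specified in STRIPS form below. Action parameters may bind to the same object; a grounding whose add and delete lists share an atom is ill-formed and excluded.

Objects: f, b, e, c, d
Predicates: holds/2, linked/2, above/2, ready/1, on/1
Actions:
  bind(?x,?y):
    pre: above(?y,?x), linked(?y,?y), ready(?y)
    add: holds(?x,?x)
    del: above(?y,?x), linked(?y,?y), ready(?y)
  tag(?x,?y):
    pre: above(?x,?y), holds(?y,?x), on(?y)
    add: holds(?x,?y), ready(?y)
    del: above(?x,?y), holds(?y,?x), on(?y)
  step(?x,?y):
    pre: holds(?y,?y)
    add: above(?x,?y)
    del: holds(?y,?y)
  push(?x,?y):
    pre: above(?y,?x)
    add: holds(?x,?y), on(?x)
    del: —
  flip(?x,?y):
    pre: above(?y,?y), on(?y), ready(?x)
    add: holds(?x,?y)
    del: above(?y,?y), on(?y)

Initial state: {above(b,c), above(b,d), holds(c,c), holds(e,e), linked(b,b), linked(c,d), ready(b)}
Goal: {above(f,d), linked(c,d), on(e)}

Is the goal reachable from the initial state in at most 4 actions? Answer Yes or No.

1. bind(d,b)  →  {above(b,c), holds(c,c), holds(d,d), holds(e,e), linked(c,d)}
2. step(f,e)  →  {above(b,c), above(f,e), holds(c,c), holds(d,d), linked(c,d)}
3. step(f,d)  →  {above(b,c), above(f,d), above(f,e), holds(c,c), linked(c,d)}
4. push(e,f)  →  {above(b,c), above(f,d), above(f,e), holds(c,c), holds(e,f), linked(c,d), on(e)}
optimal plan length = 4; 4 ≤ 4

Yes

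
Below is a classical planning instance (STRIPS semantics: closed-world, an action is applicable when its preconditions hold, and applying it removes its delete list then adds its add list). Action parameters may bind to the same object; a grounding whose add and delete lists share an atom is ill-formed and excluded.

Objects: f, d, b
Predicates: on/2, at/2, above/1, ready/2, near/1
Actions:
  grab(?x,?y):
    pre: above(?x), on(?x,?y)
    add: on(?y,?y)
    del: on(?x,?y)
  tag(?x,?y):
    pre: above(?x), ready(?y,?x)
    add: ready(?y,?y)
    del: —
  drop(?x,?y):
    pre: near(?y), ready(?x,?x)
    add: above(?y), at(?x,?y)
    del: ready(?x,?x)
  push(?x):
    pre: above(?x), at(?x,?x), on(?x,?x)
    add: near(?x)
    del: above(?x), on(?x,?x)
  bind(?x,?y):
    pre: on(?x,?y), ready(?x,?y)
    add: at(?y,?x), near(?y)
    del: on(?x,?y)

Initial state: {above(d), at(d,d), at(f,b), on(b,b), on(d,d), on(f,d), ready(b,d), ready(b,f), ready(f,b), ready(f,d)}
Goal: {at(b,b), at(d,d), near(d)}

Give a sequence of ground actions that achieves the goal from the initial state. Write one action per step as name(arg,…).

1. tag(d,b)  →  {above(d), at(d,d), at(f,b), on(b,b), on(d,d), on(f,d), ready(b,b), ready(b,d), ready(b,f), ready(f,b), ready(f,d)}
2. push(d)  →  {at(d,d), at(f,b), near(d), on(b,b), on(f,d), ready(b,b), ready(b,d), ready(b,f), ready(f,b), ready(f,d)}
3. bind(b,b)  →  {at(b,b), at(d,d), at(f,b), near(b), near(d), on(f,d), ready(b,b), ready(b,d), ready(b,f), ready(f,b), ready(f,d)}

tag(d,b); push(d); bind(b,b)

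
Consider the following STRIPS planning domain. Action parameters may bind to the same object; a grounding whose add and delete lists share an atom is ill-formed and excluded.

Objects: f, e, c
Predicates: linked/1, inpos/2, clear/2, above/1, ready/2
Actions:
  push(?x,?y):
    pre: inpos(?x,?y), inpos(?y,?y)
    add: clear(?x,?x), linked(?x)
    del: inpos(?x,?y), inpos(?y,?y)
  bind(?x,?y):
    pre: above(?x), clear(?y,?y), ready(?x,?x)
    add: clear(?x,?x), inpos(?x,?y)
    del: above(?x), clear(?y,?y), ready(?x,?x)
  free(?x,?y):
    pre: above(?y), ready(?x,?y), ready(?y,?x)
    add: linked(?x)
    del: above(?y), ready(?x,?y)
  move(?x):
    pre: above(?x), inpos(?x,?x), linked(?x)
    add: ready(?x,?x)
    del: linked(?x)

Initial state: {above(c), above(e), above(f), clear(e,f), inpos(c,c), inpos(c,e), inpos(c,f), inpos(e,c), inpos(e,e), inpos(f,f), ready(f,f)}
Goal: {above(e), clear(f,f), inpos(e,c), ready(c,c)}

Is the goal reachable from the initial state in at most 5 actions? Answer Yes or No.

1. push(f,f)  →  {above(c), above(e), above(f), clear(e,f), clear(f,f), inpos(c,c), inpos(c,e), inpos(c,f), inpos(e,c), inpos(e,e), linked(f), ready(f,f)}
2. push(c,e)  →  {above(c), above(e), above(f), clear(c,c), clear(e,f), clear(f,f), inpos(c,c), inpos(c,f), inpos(e,c), linked(c), linked(f), ready(f,f)}
3. move(c)  →  {above(c), above(e), above(f), clear(c,c), clear(e,f), clear(f,f), inpos(c,c), inpos(c,f), inpos(e,c), linked(f), ready(c,c), ready(f,f)}
optimal plan length = 3; 3 ≤ 5

Yes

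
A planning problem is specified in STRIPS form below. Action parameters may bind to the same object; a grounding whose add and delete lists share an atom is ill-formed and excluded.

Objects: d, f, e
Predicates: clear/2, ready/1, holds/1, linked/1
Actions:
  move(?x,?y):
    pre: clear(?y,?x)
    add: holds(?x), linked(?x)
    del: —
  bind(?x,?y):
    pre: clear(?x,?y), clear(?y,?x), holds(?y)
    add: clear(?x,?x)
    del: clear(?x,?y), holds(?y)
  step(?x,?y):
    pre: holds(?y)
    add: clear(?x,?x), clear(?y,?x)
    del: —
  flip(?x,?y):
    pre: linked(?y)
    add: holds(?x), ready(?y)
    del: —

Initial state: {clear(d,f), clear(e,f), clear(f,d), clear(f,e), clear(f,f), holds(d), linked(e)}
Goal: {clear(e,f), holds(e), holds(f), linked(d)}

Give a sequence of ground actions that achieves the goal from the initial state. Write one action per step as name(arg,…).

1. move(d,f)  →  {clear(d,f), clear(e,f), clear(f,d), clear(f,e), clear(f,f), holds(d), linked(d), linked(e)}
2. move(f,d)  →  {clear(d,f), clear(e,f), clear(f,d), clear(f,e), clear(f,f), holds(d), holds(f), linked(d), linked(e), linked(f)}
3. move(e,f)  →  {clear(d,f), clear(e,f), clear(f,d), clear(f,e), clear(f,f), holds(d), holds(e), holds(f), linked(d), linked(e), linked(f)}

move(d,f); move(f,d); move(e,f)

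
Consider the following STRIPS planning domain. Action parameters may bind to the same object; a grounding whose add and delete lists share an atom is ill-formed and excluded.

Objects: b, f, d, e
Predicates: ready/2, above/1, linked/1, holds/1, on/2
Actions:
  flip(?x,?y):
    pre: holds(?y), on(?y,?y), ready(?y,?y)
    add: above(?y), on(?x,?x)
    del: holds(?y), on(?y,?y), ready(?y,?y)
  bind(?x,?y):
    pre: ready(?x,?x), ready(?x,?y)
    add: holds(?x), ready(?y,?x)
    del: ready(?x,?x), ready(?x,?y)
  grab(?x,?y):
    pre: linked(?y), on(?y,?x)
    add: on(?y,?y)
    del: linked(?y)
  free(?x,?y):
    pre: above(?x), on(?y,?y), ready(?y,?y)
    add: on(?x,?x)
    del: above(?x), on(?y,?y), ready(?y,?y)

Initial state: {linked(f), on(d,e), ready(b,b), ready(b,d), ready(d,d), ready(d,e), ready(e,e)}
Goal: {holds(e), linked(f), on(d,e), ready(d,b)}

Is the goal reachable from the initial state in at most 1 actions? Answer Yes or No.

No

1. bind(b,d)  →  {holds(b), linked(f), on(d,e), ready(d,b), ready(d,d), ready(d,e), ready(e,e)}
2. bind(d,e)  →  {holds(b), holds(d), linked(f), on(d,e), ready(d,b), ready(e,d), ready(e,e)}
3. bind(e,d)  →  {holds(b), holds(d), holds(e), linked(f), on(d,e), ready(d,b), ready(d,e)}
optimal plan length = 3; 3 > 1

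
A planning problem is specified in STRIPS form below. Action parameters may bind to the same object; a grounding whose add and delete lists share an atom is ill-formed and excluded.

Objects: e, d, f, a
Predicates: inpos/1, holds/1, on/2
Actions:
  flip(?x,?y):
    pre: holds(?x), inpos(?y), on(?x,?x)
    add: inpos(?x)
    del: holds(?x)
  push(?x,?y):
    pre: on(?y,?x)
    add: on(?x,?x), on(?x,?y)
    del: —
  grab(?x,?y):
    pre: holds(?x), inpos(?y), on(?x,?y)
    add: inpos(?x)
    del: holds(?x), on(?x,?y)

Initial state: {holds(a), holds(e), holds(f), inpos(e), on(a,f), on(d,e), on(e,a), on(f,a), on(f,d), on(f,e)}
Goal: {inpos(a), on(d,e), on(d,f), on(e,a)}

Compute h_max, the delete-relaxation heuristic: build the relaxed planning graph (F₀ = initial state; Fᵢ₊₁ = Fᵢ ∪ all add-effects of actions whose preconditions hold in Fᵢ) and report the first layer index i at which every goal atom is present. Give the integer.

2

F0 = init (10 atoms)
F1 = F0 ∪ {inpos(f), on(a,a), on(a,e), on(d,d), on(d,f), on(e,d), on(e,e), on(e,f), on(f,f)}  (19 atoms)
F2 = F1 ∪ {inpos(a)}  (20 atoms)
goal ⊆ F2  ⇒  h_max = 2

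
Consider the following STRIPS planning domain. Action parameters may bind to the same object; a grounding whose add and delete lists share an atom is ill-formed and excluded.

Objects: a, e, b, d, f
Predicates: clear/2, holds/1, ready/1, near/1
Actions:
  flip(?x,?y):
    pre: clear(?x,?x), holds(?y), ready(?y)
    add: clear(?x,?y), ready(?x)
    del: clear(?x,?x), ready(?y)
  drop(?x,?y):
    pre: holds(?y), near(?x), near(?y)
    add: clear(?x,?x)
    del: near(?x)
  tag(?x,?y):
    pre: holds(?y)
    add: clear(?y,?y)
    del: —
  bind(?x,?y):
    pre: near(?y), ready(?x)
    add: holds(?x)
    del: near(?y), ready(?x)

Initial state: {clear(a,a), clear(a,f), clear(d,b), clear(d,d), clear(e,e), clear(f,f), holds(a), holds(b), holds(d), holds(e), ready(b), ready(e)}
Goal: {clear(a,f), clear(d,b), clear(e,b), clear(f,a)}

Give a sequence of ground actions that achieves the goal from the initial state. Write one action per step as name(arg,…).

1. flip(a,e)  →  {clear(a,e), clear(a,f), clear(d,b), clear(d,d), clear(e,e), clear(f,f), holds(a), holds(b), holds(d), holds(e), ready(a), ready(b)}
2. flip(e,b)  →  {clear(a,e), clear(a,f), clear(d,b), clear(d,d), clear(e,b), clear(f,f), holds(a), holds(b), holds(d), holds(e), ready(a), ready(e)}
3. flip(f,a)  →  {clear(a,e), clear(a,f), clear(d,b), clear(d,d), clear(e,b), clear(f,a), holds(a), holds(b), holds(d), holds(e), ready(e), ready(f)}

flip(a,e); flip(e,b); flip(f,a)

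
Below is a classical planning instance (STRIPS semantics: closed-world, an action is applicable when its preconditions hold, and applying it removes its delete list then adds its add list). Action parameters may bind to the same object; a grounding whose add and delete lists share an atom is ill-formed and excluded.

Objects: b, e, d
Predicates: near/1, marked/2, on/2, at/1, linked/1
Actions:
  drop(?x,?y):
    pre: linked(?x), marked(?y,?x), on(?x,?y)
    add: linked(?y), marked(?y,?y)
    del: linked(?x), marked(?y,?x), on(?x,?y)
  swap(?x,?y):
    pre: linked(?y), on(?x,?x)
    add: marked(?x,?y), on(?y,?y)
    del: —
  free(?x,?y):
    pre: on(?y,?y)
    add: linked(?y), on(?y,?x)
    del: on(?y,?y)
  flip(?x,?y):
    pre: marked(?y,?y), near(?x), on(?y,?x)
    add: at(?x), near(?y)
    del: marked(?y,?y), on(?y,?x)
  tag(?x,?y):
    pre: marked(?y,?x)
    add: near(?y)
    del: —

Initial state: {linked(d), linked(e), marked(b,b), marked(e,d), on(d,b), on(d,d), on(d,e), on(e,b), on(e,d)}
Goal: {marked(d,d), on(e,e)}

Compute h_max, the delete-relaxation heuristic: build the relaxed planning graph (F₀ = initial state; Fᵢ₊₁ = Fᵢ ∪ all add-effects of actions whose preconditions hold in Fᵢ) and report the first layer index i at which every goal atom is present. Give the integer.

F0 = init (9 atoms)
F1 = F0 ∪ {marked(d,d), marked(d,e), marked(e,e), near(b), near(e), on(e,e)}  (15 atoms)
goal ⊆ F1  ⇒  h_max = 1

1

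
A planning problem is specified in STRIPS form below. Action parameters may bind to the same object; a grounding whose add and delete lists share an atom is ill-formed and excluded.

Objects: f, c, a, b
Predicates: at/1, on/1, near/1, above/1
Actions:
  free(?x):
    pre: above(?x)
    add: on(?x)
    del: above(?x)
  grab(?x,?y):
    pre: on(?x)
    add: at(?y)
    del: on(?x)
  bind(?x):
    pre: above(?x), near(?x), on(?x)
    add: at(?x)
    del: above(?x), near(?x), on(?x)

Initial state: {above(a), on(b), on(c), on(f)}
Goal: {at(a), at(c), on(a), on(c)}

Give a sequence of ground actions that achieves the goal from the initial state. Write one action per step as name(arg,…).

free(a); grab(f,c); grab(b,a)

1. free(a)  →  {on(a), on(b), on(c), on(f)}
2. grab(f,c)  →  {at(c), on(a), on(b), on(c)}
3. grab(b,a)  →  {at(a), at(c), on(a), on(c)}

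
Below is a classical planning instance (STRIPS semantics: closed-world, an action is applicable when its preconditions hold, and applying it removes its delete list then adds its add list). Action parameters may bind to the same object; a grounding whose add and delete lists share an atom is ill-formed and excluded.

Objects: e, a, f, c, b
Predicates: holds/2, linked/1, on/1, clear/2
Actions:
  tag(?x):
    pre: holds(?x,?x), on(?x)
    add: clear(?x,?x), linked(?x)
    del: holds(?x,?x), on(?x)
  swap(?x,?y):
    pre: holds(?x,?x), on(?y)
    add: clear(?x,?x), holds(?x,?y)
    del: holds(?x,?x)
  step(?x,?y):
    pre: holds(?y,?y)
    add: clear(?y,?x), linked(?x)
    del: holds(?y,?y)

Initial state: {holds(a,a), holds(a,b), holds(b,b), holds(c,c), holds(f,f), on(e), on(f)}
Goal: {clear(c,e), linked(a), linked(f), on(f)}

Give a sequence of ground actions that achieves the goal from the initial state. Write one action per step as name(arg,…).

step(e,c); step(a,a); step(f,f)

1. step(e,c)  →  {clear(c,e), holds(a,a), holds(a,b), holds(b,b), holds(f,f), linked(e), on(e), on(f)}
2. step(a,a)  →  {clear(a,a), clear(c,e), holds(a,b), holds(b,b), holds(f,f), linked(a), linked(e), on(e), on(f)}
3. step(f,f)  →  {clear(a,a), clear(c,e), clear(f,f), holds(a,b), holds(b,b), linked(a), linked(e), linked(f), on(e), on(f)}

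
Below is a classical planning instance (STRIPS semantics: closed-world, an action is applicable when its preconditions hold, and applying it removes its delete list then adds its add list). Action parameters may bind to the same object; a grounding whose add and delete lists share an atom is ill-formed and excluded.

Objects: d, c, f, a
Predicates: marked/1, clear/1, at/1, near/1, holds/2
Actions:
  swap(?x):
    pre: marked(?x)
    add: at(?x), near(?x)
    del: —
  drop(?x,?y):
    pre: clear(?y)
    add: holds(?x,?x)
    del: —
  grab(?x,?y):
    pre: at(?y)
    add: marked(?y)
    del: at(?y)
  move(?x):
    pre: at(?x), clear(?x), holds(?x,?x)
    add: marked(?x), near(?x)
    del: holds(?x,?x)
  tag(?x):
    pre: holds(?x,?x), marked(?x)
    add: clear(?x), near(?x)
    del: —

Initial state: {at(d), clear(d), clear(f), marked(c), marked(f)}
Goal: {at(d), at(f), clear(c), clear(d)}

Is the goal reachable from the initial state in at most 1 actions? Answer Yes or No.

No

1. swap(f)  →  {at(d), at(f), clear(d), clear(f), marked(c), marked(f), near(f)}
2. drop(c,d)  →  {at(d), at(f), clear(d), clear(f), holds(c,c), marked(c), marked(f), near(f)}
3. tag(c)  →  {at(d), at(f), clear(c), clear(d), clear(f), holds(c,c), marked(c), marked(f), near(c), near(f)}
optimal plan length = 3; 3 > 1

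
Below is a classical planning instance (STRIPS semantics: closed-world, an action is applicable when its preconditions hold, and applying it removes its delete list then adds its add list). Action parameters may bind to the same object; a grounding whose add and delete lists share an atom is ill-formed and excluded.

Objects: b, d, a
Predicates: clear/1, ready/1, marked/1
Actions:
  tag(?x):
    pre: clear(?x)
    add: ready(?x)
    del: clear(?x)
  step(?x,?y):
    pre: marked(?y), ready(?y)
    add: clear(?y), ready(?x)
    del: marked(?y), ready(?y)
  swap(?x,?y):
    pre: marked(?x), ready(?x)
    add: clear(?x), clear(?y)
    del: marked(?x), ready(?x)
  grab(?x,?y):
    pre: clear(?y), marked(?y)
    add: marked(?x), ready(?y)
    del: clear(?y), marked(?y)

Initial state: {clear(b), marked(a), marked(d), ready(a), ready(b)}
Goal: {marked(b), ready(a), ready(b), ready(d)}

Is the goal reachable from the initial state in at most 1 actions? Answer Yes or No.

1. swap(a,d)  →  {clear(a), clear(b), clear(d), marked(d), ready(b)}
2. tag(a)  →  {clear(b), clear(d), marked(d), ready(a), ready(b)}
3. grab(b,d)  →  {clear(b), marked(b), ready(a), ready(b), ready(d)}
optimal plan length = 3; 3 > 1

No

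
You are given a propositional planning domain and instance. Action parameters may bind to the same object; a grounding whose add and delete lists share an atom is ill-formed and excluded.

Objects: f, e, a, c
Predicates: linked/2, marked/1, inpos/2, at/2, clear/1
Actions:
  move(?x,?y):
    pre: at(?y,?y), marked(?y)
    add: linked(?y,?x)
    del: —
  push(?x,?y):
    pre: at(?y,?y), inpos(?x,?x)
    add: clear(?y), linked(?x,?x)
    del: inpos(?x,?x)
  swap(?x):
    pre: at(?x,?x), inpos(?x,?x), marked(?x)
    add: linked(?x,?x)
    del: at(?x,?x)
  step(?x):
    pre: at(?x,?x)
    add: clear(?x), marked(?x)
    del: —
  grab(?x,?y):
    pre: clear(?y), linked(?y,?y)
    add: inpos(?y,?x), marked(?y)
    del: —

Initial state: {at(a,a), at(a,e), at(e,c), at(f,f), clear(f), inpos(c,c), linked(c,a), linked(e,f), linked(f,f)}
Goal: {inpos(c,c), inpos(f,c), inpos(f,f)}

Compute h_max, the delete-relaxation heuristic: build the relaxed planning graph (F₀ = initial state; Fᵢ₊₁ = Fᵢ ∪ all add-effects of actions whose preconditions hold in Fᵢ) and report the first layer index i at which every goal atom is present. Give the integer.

F0 = init (9 atoms)
F1 = F0 ∪ {clear(a), inpos(f,a), inpos(f,c), inpos(f,e), inpos(f,f), linked(c,c), marked(a), marked(f)}  (17 atoms)
goal ⊆ F1  ⇒  h_max = 1

1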